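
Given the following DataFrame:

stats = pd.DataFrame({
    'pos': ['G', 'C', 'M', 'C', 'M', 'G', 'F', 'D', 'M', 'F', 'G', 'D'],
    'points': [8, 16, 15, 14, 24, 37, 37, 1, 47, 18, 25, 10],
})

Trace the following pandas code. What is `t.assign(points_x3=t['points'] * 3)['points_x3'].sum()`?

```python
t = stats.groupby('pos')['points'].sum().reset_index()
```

group by pos, sum of points:
pos
C    30
D    11
F    55
G    70
M    86
Name: points, dtype: int64
reset_index():
  pos  points
0   C      30
1   D      11
2   F      55
3   G      70
4   M      86
add column points_x3 = t['points'] * 3:
  pos  points  points_x3
0   C      30         90
1   D      11         33
2   F      55        165
3   G      70        210
4   M      86        258
Reading off the sum of column 'points_x3', we get 756.

756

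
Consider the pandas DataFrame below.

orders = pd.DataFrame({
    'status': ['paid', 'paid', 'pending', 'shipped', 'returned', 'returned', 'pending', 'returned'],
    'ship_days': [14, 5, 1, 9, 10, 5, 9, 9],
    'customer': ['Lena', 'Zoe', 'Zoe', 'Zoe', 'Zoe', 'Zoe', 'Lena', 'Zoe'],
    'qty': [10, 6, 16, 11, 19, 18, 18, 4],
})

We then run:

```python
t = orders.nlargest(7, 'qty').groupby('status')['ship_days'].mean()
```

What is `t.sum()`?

31.0

take 7 rows with largest qty:
     status  ship_days customer  qty
4  returned         10      Zoe   19
5  returned          5      Zoe   18
6   pending          9     Lena   18
2   pending          1      Zoe   16
3   shipped          9      Zoe   11
0      paid         14     Lena   10
1      paid          5      Zoe    6
group by status, mean of ship_days:
status
paid        9.5
pending     5.0
returned    7.5
shipped     9.0
Name: ship_days, dtype: float64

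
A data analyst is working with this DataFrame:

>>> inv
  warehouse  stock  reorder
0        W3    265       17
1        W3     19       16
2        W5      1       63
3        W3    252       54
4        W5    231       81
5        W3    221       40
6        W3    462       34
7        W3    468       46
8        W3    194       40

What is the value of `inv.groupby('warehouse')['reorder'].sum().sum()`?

391

group by warehouse, sum of reorder:
warehouse
W3    247
W5    144
Name: reorder, dtype: int64
Taking the sum of the resulting series gives 391.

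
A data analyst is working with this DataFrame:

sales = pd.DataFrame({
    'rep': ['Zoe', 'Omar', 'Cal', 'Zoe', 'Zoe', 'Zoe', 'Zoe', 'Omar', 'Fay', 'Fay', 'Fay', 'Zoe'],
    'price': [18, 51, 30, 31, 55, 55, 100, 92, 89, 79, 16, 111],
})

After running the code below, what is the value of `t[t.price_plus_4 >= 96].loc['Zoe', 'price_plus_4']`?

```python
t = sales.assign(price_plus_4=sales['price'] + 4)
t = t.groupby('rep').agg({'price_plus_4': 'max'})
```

add column price_plus_4 = sales['price'] + 4:
     rep  price  price_plus_4
0    Zoe     18            22
1   Omar     51            55
2    Cal     30            34
3    Zoe     31            35
4    Zoe     55            59
5    Zoe     55            59
6    Zoe    100           104
7   Omar     92            96
8    Fay     89            93
9    Fay     79            83
10   Fay     16            20
11   Zoe    111           115
group by rep, max of price_plus_4:
      price_plus_4
rep               
Cal             34
Fay             93
Omar            96
Zoe            115
filter rows where price_plus_4 >= 96:
      price_plus_4
rep               
Omar            96
Zoe            115

115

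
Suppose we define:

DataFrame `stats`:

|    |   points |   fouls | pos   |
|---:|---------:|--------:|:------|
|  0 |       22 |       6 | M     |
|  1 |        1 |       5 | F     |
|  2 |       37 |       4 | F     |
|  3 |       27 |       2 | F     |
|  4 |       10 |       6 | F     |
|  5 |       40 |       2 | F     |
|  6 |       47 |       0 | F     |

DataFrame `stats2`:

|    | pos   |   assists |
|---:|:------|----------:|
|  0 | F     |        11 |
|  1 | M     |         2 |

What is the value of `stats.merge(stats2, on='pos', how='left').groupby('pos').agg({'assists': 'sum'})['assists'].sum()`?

68

merge on 'pos' (how='left') → 7 rows:
   points  fouls pos  assists
0      22      6   M        2
1       1      5   F       11
2      37      4   F       11
3      27      2   F       11
4      10      6   F       11
5      40      2   F       11
6      47      0   F       11
group by pos, sum of assists:
     assists
pos         
F         66
M          2
So sum() = 68.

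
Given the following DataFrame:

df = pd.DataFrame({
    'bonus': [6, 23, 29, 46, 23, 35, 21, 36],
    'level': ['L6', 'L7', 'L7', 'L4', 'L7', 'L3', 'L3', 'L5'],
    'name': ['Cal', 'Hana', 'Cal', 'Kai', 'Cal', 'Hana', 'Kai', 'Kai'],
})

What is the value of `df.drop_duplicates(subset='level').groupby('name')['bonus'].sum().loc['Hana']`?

drop duplicate level (keep=first):
   bonus level  name
0      6    L6   Cal
1     23    L7  Hana
3     46    L4   Kai
5     35    L3  Hana
7     36    L5   Kai
group by name, sum of bonus:
name
Cal      6
Hana    58
Kai     82
Name: bonus, dtype: int64
Finally, value at index 'Hana' = 58.

58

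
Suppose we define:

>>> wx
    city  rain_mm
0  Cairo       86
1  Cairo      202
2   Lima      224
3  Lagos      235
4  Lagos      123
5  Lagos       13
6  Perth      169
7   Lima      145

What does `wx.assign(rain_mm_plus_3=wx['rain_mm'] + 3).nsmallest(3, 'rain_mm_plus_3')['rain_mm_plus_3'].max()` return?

add column rain_mm_plus_3 = wx['rain_mm'] + 3:
    city  rain_mm  rain_mm_plus_3
0  Cairo       86              89
1  Cairo      202             205
2   Lima      224             227
3  Lagos      235             238
4  Lagos      123             126
5  Lagos       13              16
6  Perth      169             172
7   Lima      145             148
take 3 rows with smallest rain_mm_plus_3:
    city  rain_mm  rain_mm_plus_3
5  Lagos       13              16
0  Cairo       86              89
4  Lagos      123             126
So max() = 126.

126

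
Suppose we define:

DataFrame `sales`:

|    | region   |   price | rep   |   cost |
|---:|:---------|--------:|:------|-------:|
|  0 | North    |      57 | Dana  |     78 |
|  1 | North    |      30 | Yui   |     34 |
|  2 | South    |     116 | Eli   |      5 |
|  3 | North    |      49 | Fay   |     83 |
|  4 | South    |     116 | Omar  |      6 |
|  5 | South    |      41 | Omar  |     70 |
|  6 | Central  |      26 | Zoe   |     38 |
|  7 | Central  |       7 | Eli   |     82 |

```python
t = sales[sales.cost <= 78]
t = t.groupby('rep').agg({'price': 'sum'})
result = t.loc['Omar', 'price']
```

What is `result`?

filter rows where cost <= 78:
    region  price   rep  cost
0    North     57  Dana    78
1    North     30   Yui    34
2    South    116   Eli     5
4    South    116  Omar     6
5    South     41  Omar    70
6  Central     26   Zoe    38
group by rep, sum of price:
      price
rep        
Dana     57
Eli     116
Omar    157
Yui      30
Zoe      26

157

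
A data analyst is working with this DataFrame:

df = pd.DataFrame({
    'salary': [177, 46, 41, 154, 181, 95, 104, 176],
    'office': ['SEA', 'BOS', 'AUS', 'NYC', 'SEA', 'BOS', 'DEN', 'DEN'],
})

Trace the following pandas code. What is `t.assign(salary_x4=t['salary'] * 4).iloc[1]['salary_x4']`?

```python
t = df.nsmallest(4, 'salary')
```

184

take 4 rows with smallest salary:
   salary office
2      41    AUS
1      46    BOS
5      95    BOS
6     104    DEN
add column salary_x4 = t['salary'] * 4:
   salary office  salary_x4
2      41    AUS        164
1      46    BOS        184
5      95    BOS        380
6     104    DEN        416
Reading off the value at position 1, column 'salary_x4', we get 184.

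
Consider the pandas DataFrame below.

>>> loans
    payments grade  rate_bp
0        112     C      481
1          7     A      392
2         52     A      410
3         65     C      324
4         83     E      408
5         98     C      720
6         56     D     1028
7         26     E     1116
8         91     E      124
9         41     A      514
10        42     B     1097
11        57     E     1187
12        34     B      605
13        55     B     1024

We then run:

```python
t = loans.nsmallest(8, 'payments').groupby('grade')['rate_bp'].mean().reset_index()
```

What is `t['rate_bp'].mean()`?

872.833333333

take 8 rows with smallest payments:
    payments grade  rate_bp
1          7     A      392
7         26     E     1116
12        34     B      605
9         41     A      514
10        42     B     1097
2         52     A      410
13        55     B     1024
6         56     D     1028
group by grade, mean of rate_bp:
grade
A     438.666667
B     908.666667
D    1028.000000
E    1116.000000
Name: rate_bp, dtype: float64
reset_index():
  grade      rate_bp
0     A   438.666667
1     B   908.666667
2     D  1028.000000
3     E  1116.000000
So mean() = 872.833333333.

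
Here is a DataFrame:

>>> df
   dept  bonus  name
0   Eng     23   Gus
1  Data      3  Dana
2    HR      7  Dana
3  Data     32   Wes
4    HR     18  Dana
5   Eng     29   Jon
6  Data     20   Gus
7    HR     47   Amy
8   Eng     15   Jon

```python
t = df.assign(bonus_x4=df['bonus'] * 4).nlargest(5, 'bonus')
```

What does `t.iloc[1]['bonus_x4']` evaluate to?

add column bonus_x4 = df['bonus'] * 4:
   dept  bonus  name  bonus_x4
0   Eng     23   Gus        92
1  Data      3  Dana        12
2    HR      7  Dana        28
3  Data     32   Wes       128
4    HR     18  Dana        72
5   Eng     29   Jon       116
6  Data     20   Gus        80
7    HR     47   Amy       188
8   Eng     15   Jon        60
take 5 rows with largest bonus:
   dept  bonus name  bonus_x4
7    HR     47  Amy       188
3  Data     32  Wes       128
5   Eng     29  Jon       116
0   Eng     23  Gus        92
6  Data     20  Gus        80
Taking the value at position 1, column 'bonus_x4' gives 128.

128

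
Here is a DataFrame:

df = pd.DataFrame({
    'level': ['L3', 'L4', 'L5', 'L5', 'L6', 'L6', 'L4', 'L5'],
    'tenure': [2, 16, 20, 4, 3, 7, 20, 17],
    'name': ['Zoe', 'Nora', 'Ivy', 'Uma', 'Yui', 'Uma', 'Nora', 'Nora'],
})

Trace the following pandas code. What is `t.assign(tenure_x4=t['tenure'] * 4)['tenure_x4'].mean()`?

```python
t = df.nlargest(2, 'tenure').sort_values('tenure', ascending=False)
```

80.0

take 2 rows with largest tenure:
  level  tenure  name
2    L5      20   Ivy
6    L4      20  Nora
sort by tenure descending:
  level  tenure  name
2    L5      20   Ivy
6    L4      20  Nora
add column tenure_x4 = t['tenure'] * 4:
  level  tenure  name  tenure_x4
2    L5      20   Ivy         80
6    L4      20  Nora         80
Finally, mean of column 'tenure_x4' = 80.0.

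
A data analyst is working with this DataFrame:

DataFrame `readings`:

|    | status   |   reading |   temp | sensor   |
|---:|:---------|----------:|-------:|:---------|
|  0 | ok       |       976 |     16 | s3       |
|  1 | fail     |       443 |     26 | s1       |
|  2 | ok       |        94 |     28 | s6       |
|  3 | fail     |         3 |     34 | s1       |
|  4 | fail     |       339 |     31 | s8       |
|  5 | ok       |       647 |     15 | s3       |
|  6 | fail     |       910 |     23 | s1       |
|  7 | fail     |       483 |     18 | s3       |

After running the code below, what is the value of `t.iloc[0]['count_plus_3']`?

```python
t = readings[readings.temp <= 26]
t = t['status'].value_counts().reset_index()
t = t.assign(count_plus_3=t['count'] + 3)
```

6

filter rows where temp <= 26:
  status  reading  temp sensor
0     ok      976    16     s3
1   fail      443    26     s1
5     ok      647    15     s3
6   fail      910    23     s1
7   fail      483    18     s3
value_counts of status:
status
fail    3
ok      2
Name: count, dtype: int64
reset_index():
  status  count
0   fail      3
1     ok      2
add column count_plus_3 = t['count'] + 3:
  status  count  count_plus_3
0   fail      3             6
1     ok      2             5
So iloc[0]['count_plus_3'] = 6.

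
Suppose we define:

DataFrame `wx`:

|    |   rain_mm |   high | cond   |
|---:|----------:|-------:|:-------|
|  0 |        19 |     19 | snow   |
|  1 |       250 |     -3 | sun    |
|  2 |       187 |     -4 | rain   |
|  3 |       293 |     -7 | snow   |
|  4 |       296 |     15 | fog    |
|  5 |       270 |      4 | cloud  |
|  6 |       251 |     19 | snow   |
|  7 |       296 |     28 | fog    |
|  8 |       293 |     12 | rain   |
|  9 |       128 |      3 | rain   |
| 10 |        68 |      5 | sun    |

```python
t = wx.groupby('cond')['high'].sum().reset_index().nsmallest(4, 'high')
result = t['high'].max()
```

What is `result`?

group by cond, sum of high:
cond
cloud     4
fog      43
rain     11
snow     31
sun       2
Name: high, dtype: int64
reset_index():
    cond  high
0  cloud     4
1    fog    43
2   rain    11
3   snow    31
4    sun     2
take 4 rows with smallest high:
    cond  high
4    sun     2
0  cloud     4
2   rain    11
3   snow    31
The max of column 'high' is 31.

31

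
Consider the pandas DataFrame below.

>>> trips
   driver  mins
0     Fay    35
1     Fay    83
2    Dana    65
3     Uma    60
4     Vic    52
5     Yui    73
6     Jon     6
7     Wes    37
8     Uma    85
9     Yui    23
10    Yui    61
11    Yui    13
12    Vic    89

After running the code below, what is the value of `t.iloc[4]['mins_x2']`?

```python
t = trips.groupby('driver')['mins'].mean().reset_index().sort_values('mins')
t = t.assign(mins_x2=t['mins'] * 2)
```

group by driver, mean of mins:
driver
Dana    65.0
Fay     59.0
Jon      6.0
Uma     72.5
Vic     70.5
Wes     37.0
Yui     42.5
Name: mins, dtype: float64
reset_index():
  driver  mins
0   Dana  65.0
1    Fay  59.0
2    Jon   6.0
3    Uma  72.5
4    Vic  70.5
5    Wes  37.0
6    Yui  42.5
sort by mins:
  driver  mins
2    Jon   6.0
5    Wes  37.0
6    Yui  42.5
1    Fay  59.0
0   Dana  65.0
4    Vic  70.5
3    Uma  72.5
add column mins_x2 = t['mins'] * 2:
  driver  mins  mins_x2
2    Jon   6.0     12.0
5    Wes  37.0     74.0
6    Yui  42.5     85.0
1    Fay  59.0    118.0
0   Dana  65.0    130.0
4    Vic  70.5    141.0
3    Uma  72.5    145.0
The value at position 4, column 'mins_x2' is 130.0.

130.0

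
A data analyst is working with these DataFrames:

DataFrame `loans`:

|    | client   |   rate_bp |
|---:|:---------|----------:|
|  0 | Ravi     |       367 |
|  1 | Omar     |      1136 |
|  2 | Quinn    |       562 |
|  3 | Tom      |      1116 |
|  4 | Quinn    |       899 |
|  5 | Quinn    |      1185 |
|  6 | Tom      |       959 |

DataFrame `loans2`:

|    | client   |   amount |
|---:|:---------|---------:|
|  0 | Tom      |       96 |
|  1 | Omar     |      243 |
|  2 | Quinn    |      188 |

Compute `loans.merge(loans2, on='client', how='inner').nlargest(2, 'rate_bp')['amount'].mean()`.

215.5

merge on 'client' (how='inner') → 6 rows:
  client  rate_bp  amount
0   Omar     1136     243
1  Quinn      562     188
2    Tom     1116      96
3  Quinn      899     188
4  Quinn     1185     188
5    Tom      959      96
take 2 rows with largest rate_bp:
  client  rate_bp  amount
4  Quinn     1185     188
0   Omar     1136     243
The mean of column 'amount' is 215.5.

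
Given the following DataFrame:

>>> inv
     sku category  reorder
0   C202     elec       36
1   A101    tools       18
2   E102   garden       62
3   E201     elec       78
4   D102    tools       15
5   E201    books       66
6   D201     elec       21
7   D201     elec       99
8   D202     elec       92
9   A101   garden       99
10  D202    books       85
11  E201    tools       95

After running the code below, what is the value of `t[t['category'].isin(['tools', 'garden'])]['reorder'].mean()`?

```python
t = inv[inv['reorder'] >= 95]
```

97.0

filter rows where reorder >= 95:
     sku category  reorder
7   D201     elec       99
9   A101   garden       99
11  E201    tools       95
filter rows where category in ['tools', 'garden']:
     sku category  reorder
9   A101   garden       99
11  E201    tools       95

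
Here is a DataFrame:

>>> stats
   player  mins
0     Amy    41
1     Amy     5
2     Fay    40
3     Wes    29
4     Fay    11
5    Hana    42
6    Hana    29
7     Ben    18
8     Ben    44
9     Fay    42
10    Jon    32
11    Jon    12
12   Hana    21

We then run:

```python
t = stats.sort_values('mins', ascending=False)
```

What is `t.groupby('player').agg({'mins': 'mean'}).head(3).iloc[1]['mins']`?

31.0

sort by mins descending:
   player  mins
8     Ben    44
5    Hana    42
9     Fay    42
0     Amy    41
2     Fay    40
10    Jon    32
3     Wes    29
6    Hana    29
12   Hana    21
7     Ben    18
11    Jon    12
4     Fay    11
1     Amy     5
group by player, mean of mins:
             mins
player           
Amy     23.000000
Ben     31.000000
Fay     31.000000
Hana    30.666667
Jon     22.000000
Wes     29.000000
take first 3 rows:
        mins
player      
Amy     23.0
Ben     31.0
Fay     31.0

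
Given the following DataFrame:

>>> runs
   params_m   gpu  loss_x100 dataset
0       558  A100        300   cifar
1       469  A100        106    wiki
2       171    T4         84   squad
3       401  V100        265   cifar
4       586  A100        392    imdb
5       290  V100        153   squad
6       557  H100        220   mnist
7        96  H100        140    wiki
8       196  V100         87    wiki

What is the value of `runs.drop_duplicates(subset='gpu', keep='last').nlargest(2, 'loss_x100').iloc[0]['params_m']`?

586

drop duplicate gpu (keep=last):
   params_m   gpu  loss_x100 dataset
2       171    T4         84   squad
4       586  A100        392    imdb
7        96  H100        140    wiki
8       196  V100         87    wiki
take 2 rows with largest loss_x100:
   params_m   gpu  loss_x100 dataset
4       586  A100        392    imdb
7        96  H100        140    wiki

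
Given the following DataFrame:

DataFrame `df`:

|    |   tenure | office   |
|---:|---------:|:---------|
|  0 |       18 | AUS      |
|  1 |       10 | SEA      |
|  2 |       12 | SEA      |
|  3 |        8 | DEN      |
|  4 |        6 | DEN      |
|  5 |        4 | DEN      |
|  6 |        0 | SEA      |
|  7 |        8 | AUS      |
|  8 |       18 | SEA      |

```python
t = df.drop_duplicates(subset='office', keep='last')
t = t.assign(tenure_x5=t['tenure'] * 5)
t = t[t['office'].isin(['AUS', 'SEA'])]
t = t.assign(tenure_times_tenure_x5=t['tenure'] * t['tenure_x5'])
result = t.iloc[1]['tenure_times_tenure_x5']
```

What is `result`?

drop duplicate office (keep=last):
   tenure office
5       4    DEN
7       8    AUS
8      18    SEA
add column tenure_x5 = t['tenure'] * 5:
   tenure office  tenure_x5
5       4    DEN         20
7       8    AUS         40
8      18    SEA         90
filter rows where office in ['AUS', 'SEA']:
   tenure office  tenure_x5
7       8    AUS         40
8      18    SEA         90
add column tenure_times_tenure_x5 = t['tenure'] * t['tenure_x5']:
   tenure office  tenure_x5  tenure_times_tenure_x5
7       8    AUS         40                     320
8      18    SEA         90                    1620
Taking the value at position 1, column 'tenure_times_tenure_x5' gives 1620.

1620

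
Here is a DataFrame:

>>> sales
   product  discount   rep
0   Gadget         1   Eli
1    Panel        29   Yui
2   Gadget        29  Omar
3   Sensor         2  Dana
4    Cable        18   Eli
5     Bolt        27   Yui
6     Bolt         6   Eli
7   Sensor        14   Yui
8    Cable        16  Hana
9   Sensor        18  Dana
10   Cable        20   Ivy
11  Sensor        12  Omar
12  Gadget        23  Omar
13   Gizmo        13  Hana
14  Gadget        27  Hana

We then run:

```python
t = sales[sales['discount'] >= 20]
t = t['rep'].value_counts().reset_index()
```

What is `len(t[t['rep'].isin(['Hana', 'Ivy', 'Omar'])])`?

3

filter rows where discount >= 20:
   product  discount   rep
1    Panel        29   Yui
2   Gadget        29  Omar
5     Bolt        27   Yui
10   Cable        20   Ivy
12  Gadget        23  Omar
14  Gadget        27  Hana
value_counts of rep:
rep
Yui     2
Omar    2
Ivy     1
Hana    1
Name: count, dtype: int64
reset_index():
    rep  count
0   Yui      2
1  Omar      2
2   Ivy      1
3  Hana      1
filter rows where rep in ['Hana', 'Ivy', 'Omar']:
    rep  count
1  Omar      2
2   Ivy      1
3  Hana      1
So isin(['Hana', 'Ivy', 'Omar'])]) = 3.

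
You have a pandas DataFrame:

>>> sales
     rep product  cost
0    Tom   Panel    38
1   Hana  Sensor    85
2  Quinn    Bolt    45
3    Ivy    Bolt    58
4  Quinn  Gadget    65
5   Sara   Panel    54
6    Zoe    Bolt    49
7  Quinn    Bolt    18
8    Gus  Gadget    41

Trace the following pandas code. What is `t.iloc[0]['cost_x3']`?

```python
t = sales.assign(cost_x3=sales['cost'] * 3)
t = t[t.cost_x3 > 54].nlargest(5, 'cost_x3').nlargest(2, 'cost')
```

255

add column cost_x3 = sales['cost'] * 3:
     rep product  cost  cost_x3
0    Tom   Panel    38      114
1   Hana  Sensor    85      255
2  Quinn    Bolt    45      135
3    Ivy    Bolt    58      174
4  Quinn  Gadget    65      195
5   Sara   Panel    54      162
6    Zoe    Bolt    49      147
7  Quinn    Bolt    18       54
8    Gus  Gadget    41      123
filter rows where cost_x3 > 54:
     rep product  cost  cost_x3
0    Tom   Panel    38      114
1   Hana  Sensor    85      255
2  Quinn    Bolt    45      135
3    Ivy    Bolt    58      174
4  Quinn  Gadget    65      195
5   Sara   Panel    54      162
6    Zoe    Bolt    49      147
8    Gus  Gadget    41      123
take 5 rows with largest cost_x3:
     rep product  cost  cost_x3
1   Hana  Sensor    85      255
4  Quinn  Gadget    65      195
3    Ivy    Bolt    58      174
5   Sara   Panel    54      162
6    Zoe    Bolt    49      147
take 2 rows with largest cost:
     rep product  cost  cost_x3
1   Hana  Sensor    85      255
4  Quinn  Gadget    65      195
Then the value at position 0, column 'cost_x3': 255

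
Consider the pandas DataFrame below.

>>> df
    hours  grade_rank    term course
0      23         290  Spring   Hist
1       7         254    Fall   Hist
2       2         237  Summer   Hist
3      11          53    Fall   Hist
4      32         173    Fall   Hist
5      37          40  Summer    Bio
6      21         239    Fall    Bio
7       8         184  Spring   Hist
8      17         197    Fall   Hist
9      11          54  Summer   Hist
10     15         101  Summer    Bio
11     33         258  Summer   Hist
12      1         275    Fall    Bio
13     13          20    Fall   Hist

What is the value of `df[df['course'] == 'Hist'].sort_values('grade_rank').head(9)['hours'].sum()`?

134

filter rows where course == 'Hist':
    hours  grade_rank    term course
0      23         290  Spring   Hist
1       7         254    Fall   Hist
2       2         237  Summer   Hist
3      11          53    Fall   Hist
4      32         173    Fall   Hist
7       8         184  Spring   Hist
8      17         197    Fall   Hist
9      11          54  Summer   Hist
11     33         258  Summer   Hist
13     13          20    Fall   Hist
sort by grade_rank:
    hours  grade_rank    term course
13     13          20    Fall   Hist
3      11          53    Fall   Hist
9      11          54  Summer   Hist
4      32         173    Fall   Hist
7       8         184  Spring   Hist
8      17         197    Fall   Hist
2       2         237  Summer   Hist
1       7         254    Fall   Hist
11     33         258  Summer   Hist
0      23         290  Spring   Hist
take first 9 rows:
    hours  grade_rank    term course
13     13          20    Fall   Hist
3      11          53    Fall   Hist
9      11          54  Summer   Hist
4      32         173    Fall   Hist
7       8         184  Spring   Hist
8      17         197    Fall   Hist
2       2         237  Summer   Hist
1       7         254    Fall   Hist
11     33         258  Summer   Hist
Hence 134.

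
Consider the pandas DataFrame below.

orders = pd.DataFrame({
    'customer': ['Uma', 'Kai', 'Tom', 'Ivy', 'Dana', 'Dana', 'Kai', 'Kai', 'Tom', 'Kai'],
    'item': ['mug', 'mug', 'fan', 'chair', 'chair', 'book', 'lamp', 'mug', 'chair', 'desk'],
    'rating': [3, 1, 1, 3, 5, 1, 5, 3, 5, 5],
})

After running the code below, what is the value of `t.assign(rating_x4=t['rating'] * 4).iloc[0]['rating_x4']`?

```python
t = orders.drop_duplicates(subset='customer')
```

drop duplicate customer (keep=first):
  customer   item  rating
0      Uma    mug       3
1      Kai    mug       1
2      Tom    fan       1
3      Ivy  chair       3
4     Dana  chair       5
add column rating_x4 = t['rating'] * 4:
  customer   item  rating  rating_x4
0      Uma    mug       3         12
1      Kai    mug       1          4
2      Tom    fan       1          4
3      Ivy  chair       3         12
4     Dana  chair       5         20

12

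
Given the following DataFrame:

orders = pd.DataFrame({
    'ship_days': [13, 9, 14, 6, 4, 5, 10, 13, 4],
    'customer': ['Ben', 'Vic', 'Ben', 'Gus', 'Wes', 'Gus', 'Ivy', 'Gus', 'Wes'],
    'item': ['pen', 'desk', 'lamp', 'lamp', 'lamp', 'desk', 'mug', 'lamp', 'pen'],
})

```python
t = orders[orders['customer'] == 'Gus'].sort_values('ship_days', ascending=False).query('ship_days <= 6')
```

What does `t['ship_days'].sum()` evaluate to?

11

filter rows where customer == 'Gus':
   ship_days customer  item
3          6      Gus  lamp
5          5      Gus  desk
7         13      Gus  lamp
sort by ship_days descending:
   ship_days customer  item
7         13      Gus  lamp
3          6      Gus  lamp
5          5      Gus  desk
filter rows where ship_days <= 6:
   ship_days customer  item
3          6      Gus  lamp
5          5      Gus  desk
The sum of column 'ship_days' is 11.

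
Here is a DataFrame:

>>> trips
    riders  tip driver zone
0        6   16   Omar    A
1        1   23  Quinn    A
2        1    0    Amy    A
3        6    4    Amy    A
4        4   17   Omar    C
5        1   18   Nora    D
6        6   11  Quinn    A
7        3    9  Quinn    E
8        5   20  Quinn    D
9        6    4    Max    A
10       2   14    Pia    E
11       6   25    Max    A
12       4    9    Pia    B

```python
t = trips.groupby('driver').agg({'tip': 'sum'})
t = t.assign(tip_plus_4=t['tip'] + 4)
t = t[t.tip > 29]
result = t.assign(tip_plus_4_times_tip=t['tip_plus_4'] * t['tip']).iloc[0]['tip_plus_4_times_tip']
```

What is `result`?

group by driver, sum of tip:
        tip
driver     
Amy       4
Max      29
Nora     18
Omar     33
Pia      23
Quinn    63
add column tip_plus_4 = t['tip'] + 4:
        tip  tip_plus_4
driver                 
Amy       4           8
Max      29          33
Nora     18          22
Omar     33          37
Pia      23          27
Quinn    63          67
filter rows where tip > 29:
        tip  tip_plus_4
driver                 
Omar     33          37
Quinn    63          67
add column tip_plus_4_times_tip = t['tip_plus_4'] * t['tip']:
        tip  tip_plus_4  tip_plus_4_times_tip
driver                                       
Omar     33          37                  1221
Quinn    63          67                  4221
value at position 0, column 'tip_plus_4_times_tip' → 1221

1221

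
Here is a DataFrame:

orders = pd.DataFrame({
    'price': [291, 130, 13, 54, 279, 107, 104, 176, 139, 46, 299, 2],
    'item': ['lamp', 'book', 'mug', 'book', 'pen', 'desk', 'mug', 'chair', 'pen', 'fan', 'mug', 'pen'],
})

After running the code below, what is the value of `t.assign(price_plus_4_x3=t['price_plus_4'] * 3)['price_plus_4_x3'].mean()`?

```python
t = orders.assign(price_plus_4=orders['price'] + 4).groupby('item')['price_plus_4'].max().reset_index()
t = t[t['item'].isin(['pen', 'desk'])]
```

591.0

add column price_plus_4 = orders['price'] + 4:
    price   item  price_plus_4
0     291   lamp           295
1     130   book           134
2      13    mug            17
3      54   book            58
4     279    pen           283
5     107   desk           111
6     104    mug           108
7     176  chair           180
8     139    pen           143
9      46    fan            50
10    299    mug           303
11      2    pen             6
group by item, max of price_plus_4:
item
book     134
chair    180
desk     111
fan       50
lamp     295
mug      303
pen      283
Name: price_plus_4, dtype: int64
reset_index():
    item  price_plus_4
0   book           134
1  chair           180
2   desk           111
3    fan            50
4   lamp           295
5    mug           303
6    pen           283
filter rows where item in ['pen', 'desk']:
   item  price_plus_4
2  desk           111
6   pen           283
add column price_plus_4_x3 = t['price_plus_4'] * 3:
   item  price_plus_4  price_plus_4_x3
2  desk           111              333
6   pen           283              849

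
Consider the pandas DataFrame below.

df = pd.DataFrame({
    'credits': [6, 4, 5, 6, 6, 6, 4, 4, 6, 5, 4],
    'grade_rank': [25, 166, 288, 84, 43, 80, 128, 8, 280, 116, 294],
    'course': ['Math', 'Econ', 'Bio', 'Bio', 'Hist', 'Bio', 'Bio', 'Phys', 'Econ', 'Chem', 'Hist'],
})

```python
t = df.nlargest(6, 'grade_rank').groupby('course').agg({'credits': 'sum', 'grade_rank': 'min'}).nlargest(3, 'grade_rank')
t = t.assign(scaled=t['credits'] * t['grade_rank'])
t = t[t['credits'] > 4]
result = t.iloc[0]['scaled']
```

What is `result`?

take 6 rows with largest grade_rank:
    credits  grade_rank course
10        4         294   Hist
2         5         288    Bio
8         6         280   Econ
1         4         166   Econ
6         4         128    Bio
9         5         116   Chem
group by course: sum(credits), min(grade_rank):
        credits  grade_rank
course                     
Bio           9         128
Chem          5         116
Econ         10         166
Hist          4         294
take 3 rows with largest grade_rank:
        credits  grade_rank
course                     
Hist          4         294
Econ         10         166
Bio           9         128
add column scaled = t['credits'] * t['grade_rank']:
        credits  grade_rank  scaled
course                             
Hist          4         294    1176
Econ         10         166    1660
Bio           9         128    1152
filter rows where credits > 4:
        credits  grade_rank  scaled
course                             
Econ         10         166    1660
Bio           9         128    1152
The value at position 0, column 'scaled' is 1660.

1660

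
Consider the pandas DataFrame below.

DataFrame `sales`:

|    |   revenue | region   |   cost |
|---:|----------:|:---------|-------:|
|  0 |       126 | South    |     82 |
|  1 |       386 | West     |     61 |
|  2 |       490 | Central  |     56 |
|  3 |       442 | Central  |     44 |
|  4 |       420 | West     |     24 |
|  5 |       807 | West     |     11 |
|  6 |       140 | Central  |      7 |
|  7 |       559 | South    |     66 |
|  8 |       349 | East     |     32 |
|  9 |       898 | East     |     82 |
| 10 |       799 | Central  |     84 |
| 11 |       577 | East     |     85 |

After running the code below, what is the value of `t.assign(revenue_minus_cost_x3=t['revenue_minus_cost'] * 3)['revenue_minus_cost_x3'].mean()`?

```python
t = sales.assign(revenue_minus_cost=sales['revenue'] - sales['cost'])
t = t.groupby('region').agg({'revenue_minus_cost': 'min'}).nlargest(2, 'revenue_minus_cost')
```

add column revenue_minus_cost = sales['revenue'] - sales['cost']:
    revenue   region  cost  revenue_minus_cost
0       126    South    82                  44
1       386     West    61                 325
2       490  Central    56                 434
3       442  Central    44                 398
4       420     West    24                 396
5       807     West    11                 796
6       140  Central     7                 133
7       559    South    66                 493
8       349     East    32                 317
9       898     East    82                 816
10      799  Central    84                 715
11      577     East    85                 492
group by region, min of revenue_minus_cost:
         revenue_minus_cost
region                     
Central                 133
East                    317
South                    44
West                    325
take 2 rows with largest revenue_minus_cost:
        revenue_minus_cost
region                    
West                   325
East                   317
add column revenue_minus_cost_x3 = t['revenue_minus_cost'] * 3:
        revenue_minus_cost  revenue_minus_cost_x3
region                                           
West                   325                    975
East                   317                    951
So mean() = 963.0.

963.0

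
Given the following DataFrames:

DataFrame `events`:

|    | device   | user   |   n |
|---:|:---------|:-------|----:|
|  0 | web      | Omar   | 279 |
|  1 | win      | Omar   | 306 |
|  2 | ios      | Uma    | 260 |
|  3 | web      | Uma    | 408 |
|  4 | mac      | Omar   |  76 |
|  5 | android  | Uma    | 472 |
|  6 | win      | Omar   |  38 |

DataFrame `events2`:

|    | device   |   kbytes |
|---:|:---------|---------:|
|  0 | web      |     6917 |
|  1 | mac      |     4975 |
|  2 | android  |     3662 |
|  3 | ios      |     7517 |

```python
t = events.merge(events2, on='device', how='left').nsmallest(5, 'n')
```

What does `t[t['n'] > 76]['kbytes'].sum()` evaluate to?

merge on 'device' (how='left') → 7 rows:
    device  user    n  kbytes
0      web  Omar  279  6917.0
1      win  Omar  306     NaN
2      ios   Uma  260  7517.0
3      web   Uma  408  6917.0
4      mac  Omar   76  4975.0
5  android   Uma  472  3662.0
6      win  Omar   38     NaN
take 5 rows with smallest n:
  device  user    n  kbytes
6    win  Omar   38     NaN
4    mac  Omar   76  4975.0
2    ios   Uma  260  7517.0
0    web  Omar  279  6917.0
1    win  Omar  306     NaN
filter rows where n > 76:
  device  user    n  kbytes
2    ios   Uma  260  7517.0
0    web  Omar  279  6917.0
1    win  Omar  306     NaN
Reading off the sum of column 'kbytes', we get 14434.0.

14434.0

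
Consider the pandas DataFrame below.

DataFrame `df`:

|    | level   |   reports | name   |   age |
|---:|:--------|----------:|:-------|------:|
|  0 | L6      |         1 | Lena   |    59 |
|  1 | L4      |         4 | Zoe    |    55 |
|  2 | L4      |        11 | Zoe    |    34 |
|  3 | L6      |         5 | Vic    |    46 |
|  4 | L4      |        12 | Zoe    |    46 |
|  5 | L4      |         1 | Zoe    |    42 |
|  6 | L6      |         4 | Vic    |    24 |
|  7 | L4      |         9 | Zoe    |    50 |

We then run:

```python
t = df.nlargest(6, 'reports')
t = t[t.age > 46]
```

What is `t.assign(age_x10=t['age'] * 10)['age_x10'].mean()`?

take 6 rows with largest reports:
  level  reports name  age
4    L4       12  Zoe   46
2    L4       11  Zoe   34
7    L4        9  Zoe   50
3    L6        5  Vic   46
1    L4        4  Zoe   55
6    L6        4  Vic   24
filter rows where age > 46:
  level  reports name  age
7    L4        9  Zoe   50
1    L4        4  Zoe   55
add column age_x10 = t['age'] * 10:
  level  reports name  age  age_x10
7    L4        9  Zoe   50      500
1    L4        4  Zoe   55      550
Hence 525.0.

525.0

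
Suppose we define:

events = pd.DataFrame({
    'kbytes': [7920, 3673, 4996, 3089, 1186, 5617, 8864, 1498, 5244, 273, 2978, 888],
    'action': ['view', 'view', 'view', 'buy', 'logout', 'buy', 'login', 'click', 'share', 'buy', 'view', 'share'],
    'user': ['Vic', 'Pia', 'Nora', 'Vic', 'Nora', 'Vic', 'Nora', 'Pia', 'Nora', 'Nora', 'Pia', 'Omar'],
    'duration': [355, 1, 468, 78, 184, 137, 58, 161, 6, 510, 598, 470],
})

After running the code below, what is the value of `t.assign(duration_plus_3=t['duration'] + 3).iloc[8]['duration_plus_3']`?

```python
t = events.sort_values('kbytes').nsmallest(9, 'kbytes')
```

9

sort by kbytes:
    kbytes  action  user  duration
9      273     buy  Nora       510
11     888   share  Omar       470
4     1186  logout  Nora       184
7     1498   click   Pia       161
10    2978    view   Pia       598
3     3089     buy   Vic        78
1     3673    view   Pia         1
2     4996    view  Nora       468
8     5244   share  Nora         6
5     5617     buy   Vic       137
0     7920    view   Vic       355
6     8864   login  Nora        58
take 9 rows with smallest kbytes:
    kbytes  action  user  duration
9      273     buy  Nora       510
11     888   share  Omar       470
4     1186  logout  Nora       184
7     1498   click   Pia       161
10    2978    view   Pia       598
3     3089     buy   Vic        78
1     3673    view   Pia         1
2     4996    view  Nora       468
8     5244   share  Nora         6
add column duration_plus_3 = t['duration'] + 3:
    kbytes  action  user  duration  duration_plus_3
9      273     buy  Nora       510              513
11     888   share  Omar       470              473
4     1186  logout  Nora       184              187
7     1498   click   Pia       161              164
10    2978    view   Pia       598              601
3     3089     buy   Vic        78               81
1     3673    view   Pia         1                4
2     4996    view  Nora       468              471
8     5244   share  Nora         6                9
Hence 9.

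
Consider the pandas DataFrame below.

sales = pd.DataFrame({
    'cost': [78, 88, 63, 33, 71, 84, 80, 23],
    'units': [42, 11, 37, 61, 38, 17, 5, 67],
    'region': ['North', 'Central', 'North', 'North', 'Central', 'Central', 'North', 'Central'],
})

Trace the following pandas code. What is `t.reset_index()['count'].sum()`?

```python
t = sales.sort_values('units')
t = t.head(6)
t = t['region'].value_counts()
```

sort by units:
   cost  units   region
6    80      5    North
1    88     11  Central
5    84     17  Central
2    63     37    North
4    71     38  Central
0    78     42    North
3    33     61    North
7    23     67  Central
take first 6 rows:
   cost  units   region
6    80      5    North
1    88     11  Central
5    84     17  Central
2    63     37    North
4    71     38  Central
0    78     42    North
value_counts of region:
region
North      3
Central    3
Name: count, dtype: int64
reset_index():
    region  count
0    North      3
1  Central      3
Then the sum of column 'count': 6

6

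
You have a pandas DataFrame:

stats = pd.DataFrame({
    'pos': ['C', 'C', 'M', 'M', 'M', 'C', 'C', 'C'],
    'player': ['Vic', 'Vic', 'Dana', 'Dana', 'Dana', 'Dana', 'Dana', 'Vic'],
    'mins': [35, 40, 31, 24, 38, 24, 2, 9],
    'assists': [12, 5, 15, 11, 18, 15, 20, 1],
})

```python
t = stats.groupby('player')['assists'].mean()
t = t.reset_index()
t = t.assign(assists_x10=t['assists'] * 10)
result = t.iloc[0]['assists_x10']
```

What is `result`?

158.0

group by player, mean of assists:
player
Dana    15.8
Vic      6.0
Name: assists, dtype: float64
reset_index():
  player  assists
0   Dana     15.8
1    Vic      6.0
add column assists_x10 = t['assists'] * 10:
  player  assists  assists_x10
0   Dana     15.8        158.0
1    Vic      6.0         60.0
Taking the value at position 0, column 'assists_x10' gives 158.0.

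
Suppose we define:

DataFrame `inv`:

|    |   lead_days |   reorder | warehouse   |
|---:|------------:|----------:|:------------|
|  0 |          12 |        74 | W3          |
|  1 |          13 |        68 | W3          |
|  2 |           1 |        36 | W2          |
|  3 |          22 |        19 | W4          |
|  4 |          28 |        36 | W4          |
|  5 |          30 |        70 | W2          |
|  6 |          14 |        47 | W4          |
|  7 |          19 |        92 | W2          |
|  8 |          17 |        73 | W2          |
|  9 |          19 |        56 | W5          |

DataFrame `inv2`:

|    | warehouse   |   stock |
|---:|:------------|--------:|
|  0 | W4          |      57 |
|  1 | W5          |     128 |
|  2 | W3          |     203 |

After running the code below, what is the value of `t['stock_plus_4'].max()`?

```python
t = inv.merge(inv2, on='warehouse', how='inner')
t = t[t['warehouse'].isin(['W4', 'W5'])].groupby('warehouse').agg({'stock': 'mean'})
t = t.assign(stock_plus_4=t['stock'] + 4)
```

132.0

merge on 'warehouse' (how='inner') → 6 rows:
   lead_days  reorder warehouse  stock
0         12       74        W3    203
1         13       68        W3    203
2         22       19        W4     57
3         28       36        W4     57
4         14       47        W4     57
5         19       56        W5    128
filter rows where warehouse in ['W4', 'W5']:
   lead_days  reorder warehouse  stock
2         22       19        W4     57
3         28       36        W4     57
4         14       47        W4     57
5         19       56        W5    128
group by warehouse, mean of stock:
           stock
warehouse       
W4          57.0
W5         128.0
add column stock_plus_4 = t['stock'] + 4:
           stock  stock_plus_4
warehouse                     
W4          57.0          61.0
W5         128.0         132.0
Taking the max of column 'stock_plus_4' gives 132.0.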